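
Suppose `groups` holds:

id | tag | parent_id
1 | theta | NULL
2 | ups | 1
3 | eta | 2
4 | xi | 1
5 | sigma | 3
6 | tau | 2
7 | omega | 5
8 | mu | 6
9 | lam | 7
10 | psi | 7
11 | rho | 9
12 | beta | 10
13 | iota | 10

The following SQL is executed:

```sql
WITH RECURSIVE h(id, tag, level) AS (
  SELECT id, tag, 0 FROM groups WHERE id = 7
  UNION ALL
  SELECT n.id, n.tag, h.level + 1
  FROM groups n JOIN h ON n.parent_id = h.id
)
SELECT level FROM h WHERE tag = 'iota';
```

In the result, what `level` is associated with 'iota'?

Base: id=7 (omega) at level 0.
Iteration 1: rows with parent_id in {7} -> lam (id 9, level 1), psi (id 10, level 1).
Iteration 2: rows with parent_id in {9,10} -> rho (id 11, level 2), beta (id 12, level 2), iota (id 13, level 2).
Iteration 3: no rows with parent_id in {11,12,13}; recursion stops.

2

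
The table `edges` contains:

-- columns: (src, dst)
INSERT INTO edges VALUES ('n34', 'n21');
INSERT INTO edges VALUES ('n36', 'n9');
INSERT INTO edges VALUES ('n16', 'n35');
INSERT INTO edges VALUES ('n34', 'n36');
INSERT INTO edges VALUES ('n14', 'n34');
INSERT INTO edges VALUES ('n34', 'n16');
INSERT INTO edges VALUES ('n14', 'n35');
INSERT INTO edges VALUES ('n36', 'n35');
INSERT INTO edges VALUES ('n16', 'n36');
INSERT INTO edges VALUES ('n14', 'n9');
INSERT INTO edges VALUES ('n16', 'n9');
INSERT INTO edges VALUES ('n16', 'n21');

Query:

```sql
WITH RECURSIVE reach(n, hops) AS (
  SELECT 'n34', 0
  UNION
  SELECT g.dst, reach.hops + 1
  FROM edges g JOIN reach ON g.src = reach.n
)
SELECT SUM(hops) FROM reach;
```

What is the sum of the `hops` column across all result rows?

17

Base: (n34, hops=0).
Iteration 1: edges from {n34} -> (n16, hops=1), (n21, hops=1), (n36, hops=1).
Iteration 2: edges from {n16,n21,n36} -> (n21, hops=2), (n35, hops=2), (n36, hops=2), (n9, hops=2). [UNION drops 2 duplicate row(s)]
Iteration 3: edges from {n21,n35,n36,n9} -> (n35, hops=3), (n9, hops=3).
Iteration 4: no outgoing edges from {n35,n9}; recursion stops.
SUM(hops) = 0 + 1 + 1 + 1 + 2 + 2 + 2 + 2 + 3 + 3 = 17.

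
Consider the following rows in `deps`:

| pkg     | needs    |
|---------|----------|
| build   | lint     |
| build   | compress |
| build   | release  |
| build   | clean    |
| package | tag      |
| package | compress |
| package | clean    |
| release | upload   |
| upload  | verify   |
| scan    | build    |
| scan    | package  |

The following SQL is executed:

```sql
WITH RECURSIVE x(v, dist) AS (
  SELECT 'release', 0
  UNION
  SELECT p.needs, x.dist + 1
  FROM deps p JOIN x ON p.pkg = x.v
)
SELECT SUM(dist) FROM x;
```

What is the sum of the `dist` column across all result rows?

3

Base: (release, dist=0).
Iteration 1: edges from {release} -> (upload, dist=1).
Iteration 2: edges from {upload} -> (verify, dist=2).
Iteration 3: no outgoing edges from {verify}; recursion stops.
SUM(dist) = 0 + 1 + 2 = 3.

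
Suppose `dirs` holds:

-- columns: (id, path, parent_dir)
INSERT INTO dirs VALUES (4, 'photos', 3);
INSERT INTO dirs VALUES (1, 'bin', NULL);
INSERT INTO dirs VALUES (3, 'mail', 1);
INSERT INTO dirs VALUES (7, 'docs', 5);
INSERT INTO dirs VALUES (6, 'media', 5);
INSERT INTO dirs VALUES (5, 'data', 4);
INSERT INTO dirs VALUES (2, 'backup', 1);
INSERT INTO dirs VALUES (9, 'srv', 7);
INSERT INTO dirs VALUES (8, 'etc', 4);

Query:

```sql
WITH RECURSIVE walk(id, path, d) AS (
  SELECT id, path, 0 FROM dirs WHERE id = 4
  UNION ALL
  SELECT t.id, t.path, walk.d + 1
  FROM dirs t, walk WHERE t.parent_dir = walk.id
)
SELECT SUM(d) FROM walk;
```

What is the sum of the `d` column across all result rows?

Base: id=4 (photos) at d 0.
Iteration 1: rows with parent_dir in {4} -> data (id 5, d 1), etc (id 8, d 1).
Iteration 2: rows with parent_dir in {5,8} -> media (id 6, d 2), docs (id 7, d 2).
Iteration 3: rows with parent_dir in {6,7} -> srv (id 9, d 3).
Iteration 4: no rows with parent_dir in {9}; recursion stops.
SUM(d) = 0 + 1 + 1 + 2 + 2 + 3 = 9.

9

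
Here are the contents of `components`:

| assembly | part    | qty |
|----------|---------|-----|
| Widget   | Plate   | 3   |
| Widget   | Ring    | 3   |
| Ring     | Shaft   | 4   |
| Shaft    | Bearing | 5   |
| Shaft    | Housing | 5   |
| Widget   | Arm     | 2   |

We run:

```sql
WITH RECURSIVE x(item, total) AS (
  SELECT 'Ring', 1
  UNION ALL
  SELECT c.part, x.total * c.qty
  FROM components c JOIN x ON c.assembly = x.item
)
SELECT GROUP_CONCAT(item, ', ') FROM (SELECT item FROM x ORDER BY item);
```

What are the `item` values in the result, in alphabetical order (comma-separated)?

Base: (Ring, total=1).
Iteration 1: components of {Ring} -> Shaft = 1*4 = 4.
Iteration 2: components of {Shaft} -> Bearing = 4*5 = 20, Housing = 4*5 = 20.
Iteration 3: no further components; recursion stops.

Bearing, Housing, Ring, Shaft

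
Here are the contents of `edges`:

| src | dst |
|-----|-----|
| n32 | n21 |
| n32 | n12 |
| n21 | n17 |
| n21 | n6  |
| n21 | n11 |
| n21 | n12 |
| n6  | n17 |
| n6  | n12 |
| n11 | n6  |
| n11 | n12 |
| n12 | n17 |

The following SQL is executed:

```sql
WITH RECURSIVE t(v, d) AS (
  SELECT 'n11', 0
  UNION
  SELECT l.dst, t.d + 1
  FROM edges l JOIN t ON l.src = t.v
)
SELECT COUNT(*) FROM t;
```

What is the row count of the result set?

Base: (n11, d=0).
Iteration 1: edges from {n11} -> (n12, d=1), (n6, d=1).
Iteration 2: edges from {n12,n6} -> (n12, d=2), (n17, d=2). [UNION drops 1 duplicate row(s)]
Iteration 3: edges from {n12,n17} -> (n17, d=3).
Iteration 4: no outgoing edges from {n17}; recursion stops.
Total rows emitted: 6.

6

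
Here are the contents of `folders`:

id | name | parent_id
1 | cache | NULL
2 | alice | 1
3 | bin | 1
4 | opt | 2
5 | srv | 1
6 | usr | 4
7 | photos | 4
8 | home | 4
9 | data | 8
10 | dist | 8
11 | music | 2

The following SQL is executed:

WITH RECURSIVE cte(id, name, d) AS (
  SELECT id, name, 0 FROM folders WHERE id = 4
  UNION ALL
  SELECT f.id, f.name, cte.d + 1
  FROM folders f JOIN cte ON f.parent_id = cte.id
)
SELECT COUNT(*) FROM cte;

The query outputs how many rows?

6

Base: id=4 (opt) at d 0.
Iteration 1: rows with parent_id in {4} -> usr (id 6, d 1), photos (id 7, d 1), home (id 8, d 1).
Iteration 2: rows with parent_id in {6,7,8} -> data (id 9, d 2), dist (id 10, d 2).
Iteration 3: no rows with parent_id in {9,10}; recursion stops.
Total rows emitted: 6.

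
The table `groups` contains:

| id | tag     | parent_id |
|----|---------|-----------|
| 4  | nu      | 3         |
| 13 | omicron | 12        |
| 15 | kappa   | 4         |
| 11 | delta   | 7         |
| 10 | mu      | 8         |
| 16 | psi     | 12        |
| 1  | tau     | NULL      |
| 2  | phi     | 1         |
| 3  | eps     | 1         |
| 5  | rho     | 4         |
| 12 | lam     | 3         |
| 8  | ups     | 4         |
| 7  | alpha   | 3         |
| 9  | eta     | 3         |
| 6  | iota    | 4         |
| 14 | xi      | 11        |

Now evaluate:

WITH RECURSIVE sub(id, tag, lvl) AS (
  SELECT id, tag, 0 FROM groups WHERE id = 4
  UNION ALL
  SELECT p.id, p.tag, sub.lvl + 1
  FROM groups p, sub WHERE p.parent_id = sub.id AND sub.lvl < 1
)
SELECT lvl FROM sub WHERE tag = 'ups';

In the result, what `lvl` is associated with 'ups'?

Base: id=4 (nu) at lvl 0.
Iteration 1: rows with parent_id in {4} -> rho (id 5, lvl 1), iota (id 6, lvl 1), ups (id 8, lvl 1), kappa (id 15, lvl 1).
Iteration 2: lvl < 1 fails for all current rows; recursion stops.

1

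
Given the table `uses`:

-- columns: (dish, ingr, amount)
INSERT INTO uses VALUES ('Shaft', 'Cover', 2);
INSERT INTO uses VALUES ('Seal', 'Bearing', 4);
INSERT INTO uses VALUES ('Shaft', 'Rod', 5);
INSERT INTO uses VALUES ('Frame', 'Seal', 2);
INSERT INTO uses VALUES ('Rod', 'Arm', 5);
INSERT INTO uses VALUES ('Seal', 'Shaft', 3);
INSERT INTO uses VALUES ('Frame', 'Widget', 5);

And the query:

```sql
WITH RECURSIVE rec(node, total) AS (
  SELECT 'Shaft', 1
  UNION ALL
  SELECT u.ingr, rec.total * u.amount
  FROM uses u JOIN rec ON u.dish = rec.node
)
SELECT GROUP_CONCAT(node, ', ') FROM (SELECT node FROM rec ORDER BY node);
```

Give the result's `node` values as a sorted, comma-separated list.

Arm, Cover, Rod, Shaft

Base: (Shaft, total=1).
Iteration 1: components of {Shaft} -> Cover = 1*2 = 2, Rod = 1*5 = 5.
Iteration 2: components of {Cover,Rod} -> Arm = 5*5 = 25.
Iteration 3: no further components; recursion stops.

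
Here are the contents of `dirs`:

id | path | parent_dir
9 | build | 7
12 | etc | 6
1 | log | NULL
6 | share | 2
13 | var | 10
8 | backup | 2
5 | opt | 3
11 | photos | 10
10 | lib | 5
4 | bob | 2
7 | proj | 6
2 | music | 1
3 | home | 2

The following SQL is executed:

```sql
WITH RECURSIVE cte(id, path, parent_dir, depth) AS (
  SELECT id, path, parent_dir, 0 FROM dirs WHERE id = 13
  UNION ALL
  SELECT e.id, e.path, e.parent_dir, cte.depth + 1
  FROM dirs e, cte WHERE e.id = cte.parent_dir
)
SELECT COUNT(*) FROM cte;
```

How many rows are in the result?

6

Base: id=13 (var), parent_dir=10, depth 0.
Iteration 1: join on id=10 -> lib (id 10, parent_dir=5, depth 1).
Iteration 2: join on id=5 -> opt (id 5, parent_dir=3, depth 2).
Iteration 3: join on id=3 -> home (id 3, parent_dir=2, depth 3).
Iteration 4: join on id=2 -> music (id 2, parent_dir=1, depth 4).
Iteration 5: join on id=1 -> log (id 1, parent_dir=NULL, depth 5).
Iteration 6: parent_dir is NULL; no match; recursion stops.
Total rows emitted: 6.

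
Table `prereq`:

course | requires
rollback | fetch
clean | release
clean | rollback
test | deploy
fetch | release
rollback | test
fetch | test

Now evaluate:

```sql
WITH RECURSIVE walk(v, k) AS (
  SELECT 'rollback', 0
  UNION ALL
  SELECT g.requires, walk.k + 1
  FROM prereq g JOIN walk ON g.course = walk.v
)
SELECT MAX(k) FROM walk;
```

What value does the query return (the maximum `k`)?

Base: (rollback, k=0).
Iteration 1: edges from {rollback} -> (fetch, k=1), (test, k=1).
Iteration 2: edges from {fetch,test} -> (deploy, k=2), (release, k=2), (test, k=2).
Iteration 3: edges from {deploy,release,test} -> (deploy, k=3).
Iteration 4: no outgoing edges from {deploy}; recursion stops.
k values: 0, 1, 1, 2, 2, 2, 3; the maximum is 3.

3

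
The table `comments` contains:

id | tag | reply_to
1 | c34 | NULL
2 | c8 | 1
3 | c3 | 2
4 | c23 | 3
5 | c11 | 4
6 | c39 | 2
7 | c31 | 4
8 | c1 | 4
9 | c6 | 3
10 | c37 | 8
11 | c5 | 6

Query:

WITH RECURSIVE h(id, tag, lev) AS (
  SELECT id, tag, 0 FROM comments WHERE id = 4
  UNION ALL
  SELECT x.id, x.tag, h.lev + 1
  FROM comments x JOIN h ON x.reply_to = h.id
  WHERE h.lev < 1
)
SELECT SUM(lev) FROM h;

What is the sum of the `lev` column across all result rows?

3

Base: id=4 (c23) at lev 0.
Iteration 1: rows with reply_to in {4} -> c11 (id 5, lev 1), c31 (id 7, lev 1), c1 (id 8, lev 1).
Iteration 2: lev < 1 fails for all current rows; recursion stops.
SUM(lev) = 0 + 1 + 1 + 1 = 3.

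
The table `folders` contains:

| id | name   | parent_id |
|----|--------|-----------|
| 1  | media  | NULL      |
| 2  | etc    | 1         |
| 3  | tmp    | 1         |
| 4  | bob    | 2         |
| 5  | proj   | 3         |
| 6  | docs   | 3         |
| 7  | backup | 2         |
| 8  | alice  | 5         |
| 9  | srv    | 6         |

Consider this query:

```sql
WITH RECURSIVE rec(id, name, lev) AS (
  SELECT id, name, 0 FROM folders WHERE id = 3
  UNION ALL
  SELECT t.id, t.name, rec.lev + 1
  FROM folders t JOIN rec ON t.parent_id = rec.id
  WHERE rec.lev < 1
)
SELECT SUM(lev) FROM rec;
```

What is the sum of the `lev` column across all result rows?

Base: id=3 (tmp) at lev 0.
Iteration 1: rows with parent_id in {3} -> proj (id 5, lev 1), docs (id 6, lev 1).
Iteration 2: lev < 1 fails for all current rows; recursion stops.
SUM(lev) = 0 + 1 + 1 = 2.

2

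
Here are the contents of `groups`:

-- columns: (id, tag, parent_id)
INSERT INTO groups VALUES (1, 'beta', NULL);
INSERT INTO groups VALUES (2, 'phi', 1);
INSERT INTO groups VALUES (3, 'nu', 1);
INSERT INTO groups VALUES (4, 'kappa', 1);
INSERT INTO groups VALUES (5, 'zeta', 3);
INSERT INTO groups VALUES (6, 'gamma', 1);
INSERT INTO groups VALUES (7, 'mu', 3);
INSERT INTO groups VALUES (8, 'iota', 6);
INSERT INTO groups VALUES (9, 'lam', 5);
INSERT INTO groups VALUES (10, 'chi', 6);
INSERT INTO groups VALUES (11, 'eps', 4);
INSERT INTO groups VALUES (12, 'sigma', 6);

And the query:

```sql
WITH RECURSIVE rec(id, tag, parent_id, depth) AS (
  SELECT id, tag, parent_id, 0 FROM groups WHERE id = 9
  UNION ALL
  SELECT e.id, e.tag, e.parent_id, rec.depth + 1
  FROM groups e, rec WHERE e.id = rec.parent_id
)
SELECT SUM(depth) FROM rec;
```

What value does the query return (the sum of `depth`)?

6

Base: id=9 (lam), parent_id=5, depth 0.
Iteration 1: join on id=5 -> zeta (id 5, parent_id=3, depth 1).
Iteration 2: join on id=3 -> nu (id 3, parent_id=1, depth 2).
Iteration 3: join on id=1 -> beta (id 1, parent_id=NULL, depth 3).
Iteration 4: parent_id is NULL; no match; recursion stops.
SUM(depth) = 0 + 1 + 2 + 3 = 6.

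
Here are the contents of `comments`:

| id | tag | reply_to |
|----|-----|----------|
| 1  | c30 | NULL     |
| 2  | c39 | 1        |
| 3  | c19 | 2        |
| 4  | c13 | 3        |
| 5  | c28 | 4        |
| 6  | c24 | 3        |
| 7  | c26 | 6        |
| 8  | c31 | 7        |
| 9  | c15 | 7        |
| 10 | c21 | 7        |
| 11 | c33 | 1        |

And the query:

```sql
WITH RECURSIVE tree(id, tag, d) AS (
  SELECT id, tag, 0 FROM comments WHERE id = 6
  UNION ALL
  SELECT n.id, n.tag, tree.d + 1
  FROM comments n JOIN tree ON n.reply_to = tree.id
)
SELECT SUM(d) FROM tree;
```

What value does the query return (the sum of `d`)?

Base: id=6 (c24) at d 0.
Iteration 1: rows with reply_to in {6} -> c26 (id 7, d 1).
Iteration 2: rows with reply_to in {7} -> c31 (id 8, d 2), c15 (id 9, d 2), c21 (id 10, d 2).
Iteration 3: no rows with reply_to in {8,9,10}; recursion stops.
SUM(d) = 0 + 1 + 2 + 2 + 2 = 7.

7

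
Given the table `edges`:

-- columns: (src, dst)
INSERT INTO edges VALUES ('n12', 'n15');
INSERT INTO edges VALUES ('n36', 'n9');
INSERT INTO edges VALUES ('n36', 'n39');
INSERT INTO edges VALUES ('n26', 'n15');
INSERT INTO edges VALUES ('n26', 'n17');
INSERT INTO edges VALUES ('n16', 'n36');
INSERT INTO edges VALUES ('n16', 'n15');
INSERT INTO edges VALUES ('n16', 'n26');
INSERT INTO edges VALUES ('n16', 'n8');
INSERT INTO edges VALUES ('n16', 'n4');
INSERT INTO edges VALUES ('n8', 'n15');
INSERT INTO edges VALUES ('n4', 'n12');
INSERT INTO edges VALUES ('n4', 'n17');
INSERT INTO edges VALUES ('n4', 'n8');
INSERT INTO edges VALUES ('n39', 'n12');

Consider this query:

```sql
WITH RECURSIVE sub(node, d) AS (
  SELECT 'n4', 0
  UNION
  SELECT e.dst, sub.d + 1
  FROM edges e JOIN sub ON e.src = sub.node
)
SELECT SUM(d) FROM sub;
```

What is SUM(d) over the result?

Base: (n4, d=0).
Iteration 1: edges from {n4} -> (n12, d=1), (n17, d=1), (n8, d=1).
Iteration 2: edges from {n12,n17,n8} -> (n15, d=2). [UNION drops 1 duplicate row(s)]
Iteration 3: no outgoing edges from {n15}; recursion stops.
SUM(d) = 0 + 1 + 1 + 1 + 2 = 5.

5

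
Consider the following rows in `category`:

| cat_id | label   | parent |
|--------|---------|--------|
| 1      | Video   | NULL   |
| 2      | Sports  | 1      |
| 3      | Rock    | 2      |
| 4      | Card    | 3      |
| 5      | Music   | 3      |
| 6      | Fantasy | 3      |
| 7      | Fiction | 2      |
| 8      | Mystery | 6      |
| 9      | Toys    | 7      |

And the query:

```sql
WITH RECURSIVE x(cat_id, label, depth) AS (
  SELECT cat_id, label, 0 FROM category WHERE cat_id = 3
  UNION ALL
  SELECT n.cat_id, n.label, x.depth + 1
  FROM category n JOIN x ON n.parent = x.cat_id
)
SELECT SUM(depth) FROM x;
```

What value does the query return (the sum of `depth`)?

Base: cat_id=3 (Rock) at depth 0.
Iteration 1: rows with parent in {3} -> Card (id 4, depth 1), Music (id 5, depth 1), Fantasy (id 6, depth 1).
Iteration 2: rows with parent in {4,5,6} -> Mystery (id 8, depth 2).
Iteration 3: no rows with parent in {8}; recursion stops.
SUM(depth) = 0 + 1 + 1 + 1 + 2 = 5.

5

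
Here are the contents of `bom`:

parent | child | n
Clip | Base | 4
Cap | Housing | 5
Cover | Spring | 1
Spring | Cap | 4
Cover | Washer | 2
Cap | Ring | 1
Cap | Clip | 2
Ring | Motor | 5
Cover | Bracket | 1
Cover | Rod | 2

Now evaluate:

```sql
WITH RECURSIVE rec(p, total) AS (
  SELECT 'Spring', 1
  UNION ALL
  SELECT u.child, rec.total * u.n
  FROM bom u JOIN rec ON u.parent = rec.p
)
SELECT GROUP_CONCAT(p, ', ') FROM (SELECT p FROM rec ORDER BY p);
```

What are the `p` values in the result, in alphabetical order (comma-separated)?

Base: (Spring, total=1).
Iteration 1: components of {Spring} -> Cap = 1*4 = 4.
Iteration 2: components of {Cap} -> Clip = 4*2 = 8, Housing = 4*5 = 20, Ring = 4*1 = 4.
Iteration 3: components of {Clip,Housing,Ring} -> Base = 8*4 = 32, Motor = 4*5 = 20.
Iteration 4: no further components; recursion stops.

Base, Cap, Clip, Housing, Motor, Ring, Spring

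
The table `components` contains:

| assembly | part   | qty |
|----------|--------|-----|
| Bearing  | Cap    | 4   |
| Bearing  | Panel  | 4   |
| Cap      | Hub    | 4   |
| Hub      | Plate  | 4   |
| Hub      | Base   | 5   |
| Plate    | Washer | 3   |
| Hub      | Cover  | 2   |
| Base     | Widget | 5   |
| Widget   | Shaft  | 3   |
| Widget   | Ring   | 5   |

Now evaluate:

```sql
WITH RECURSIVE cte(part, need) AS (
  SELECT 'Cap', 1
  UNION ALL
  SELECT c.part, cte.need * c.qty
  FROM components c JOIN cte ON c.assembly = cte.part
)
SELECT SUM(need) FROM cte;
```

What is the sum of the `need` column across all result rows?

997

Base: (Cap, need=1).
Iteration 1: components of {Cap} -> Hub = 1*4 = 4.
Iteration 2: components of {Hub} -> Base = 4*5 = 20, Cover = 4*2 = 8, Plate = 4*4 = 16.
Iteration 3: components of {Base,Cover,Plate} -> Washer = 16*3 = 48, Widget = 20*5 = 100.
Iteration 4: components of {Washer,Widget} -> Ring = 100*5 = 500, Shaft = 100*3 = 300.
Iteration 5: no further components; recursion stops.
SUM(need) = 1 + 4 + 16 + 20 + 8 + 48 + 100 + 300 + 500 = 997.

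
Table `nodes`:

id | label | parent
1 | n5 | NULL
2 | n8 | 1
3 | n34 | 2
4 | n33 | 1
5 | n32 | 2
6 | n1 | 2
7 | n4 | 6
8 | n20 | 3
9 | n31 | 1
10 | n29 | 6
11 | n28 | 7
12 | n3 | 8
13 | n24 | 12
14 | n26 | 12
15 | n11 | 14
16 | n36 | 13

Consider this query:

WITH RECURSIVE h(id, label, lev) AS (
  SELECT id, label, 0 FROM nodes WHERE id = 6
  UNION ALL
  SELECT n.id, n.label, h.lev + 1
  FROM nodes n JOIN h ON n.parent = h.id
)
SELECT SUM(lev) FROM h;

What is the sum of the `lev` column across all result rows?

Base: id=6 (n1) at lev 0.
Iteration 1: rows with parent in {6} -> n4 (id 7, lev 1), n29 (id 10, lev 1).
Iteration 2: rows with parent in {7,10} -> n28 (id 11, lev 2).
Iteration 3: no rows with parent in {11}; recursion stops.
SUM(lev) = 0 + 1 + 1 + 2 = 4.

4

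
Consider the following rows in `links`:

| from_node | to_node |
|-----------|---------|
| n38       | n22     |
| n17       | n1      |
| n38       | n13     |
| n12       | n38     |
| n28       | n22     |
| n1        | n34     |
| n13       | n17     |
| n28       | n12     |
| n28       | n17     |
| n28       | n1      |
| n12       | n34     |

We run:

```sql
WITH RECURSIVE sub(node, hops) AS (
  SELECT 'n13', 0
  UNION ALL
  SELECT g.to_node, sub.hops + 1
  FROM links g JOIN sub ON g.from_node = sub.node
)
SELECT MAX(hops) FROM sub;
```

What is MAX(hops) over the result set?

3

Base: (n13, hops=0).
Iteration 1: edges from {n13} -> (n17, hops=1).
Iteration 2: edges from {n17} -> (n1, hops=2).
Iteration 3: edges from {n1} -> (n34, hops=3).
Iteration 4: no outgoing edges from {n34}; recursion stops.
hops values: 0, 1, 2, 3; the maximum is 3.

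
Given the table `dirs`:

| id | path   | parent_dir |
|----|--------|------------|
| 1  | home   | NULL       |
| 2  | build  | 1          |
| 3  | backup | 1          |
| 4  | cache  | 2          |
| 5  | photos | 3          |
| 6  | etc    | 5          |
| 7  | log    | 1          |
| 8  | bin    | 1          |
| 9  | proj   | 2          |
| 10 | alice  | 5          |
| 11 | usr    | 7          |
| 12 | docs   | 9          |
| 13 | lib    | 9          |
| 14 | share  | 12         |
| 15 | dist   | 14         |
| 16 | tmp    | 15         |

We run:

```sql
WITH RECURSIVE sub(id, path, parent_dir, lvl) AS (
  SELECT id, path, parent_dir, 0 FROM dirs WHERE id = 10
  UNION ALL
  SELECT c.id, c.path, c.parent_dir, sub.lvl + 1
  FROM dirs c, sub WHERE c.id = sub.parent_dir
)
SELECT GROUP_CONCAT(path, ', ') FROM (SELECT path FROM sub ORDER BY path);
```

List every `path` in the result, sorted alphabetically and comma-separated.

Base: id=10 (alice), parent_dir=5, lvl 0.
Iteration 1: join on id=5 -> photos (id 5, parent_dir=3, lvl 1).
Iteration 2: join on id=3 -> backup (id 3, parent_dir=1, lvl 2).
Iteration 3: join on id=1 -> home (id 1, parent_dir=NULL, lvl 3).
Iteration 4: parent_dir is NULL; no match; recursion stops.

alice, backup, home, photos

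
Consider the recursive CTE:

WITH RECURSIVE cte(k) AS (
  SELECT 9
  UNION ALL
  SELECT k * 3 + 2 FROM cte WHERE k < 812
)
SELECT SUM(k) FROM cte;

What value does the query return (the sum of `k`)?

3634

Base: k=9.
Iteration 1: 9 < 812 holds -> k = 9 * 3 + 2 = 29.
Iteration 2: 29 < 812 holds -> k = 29 * 3 + 2 = 89.
Iteration 3: 89 < 812 holds -> k = 89 * 3 + 2 = 269.
Iteration 4: 269 < 812 holds -> k = 269 * 3 + 2 = 809.
Iteration 5: 809 < 812 holds -> k = 809 * 3 + 2 = 2429.
Iteration 6: 2429 < 812 fails; recursion stops.
SUM(k) = 9 + 29 + 89 + 269 + 809 + 2429 = 3634.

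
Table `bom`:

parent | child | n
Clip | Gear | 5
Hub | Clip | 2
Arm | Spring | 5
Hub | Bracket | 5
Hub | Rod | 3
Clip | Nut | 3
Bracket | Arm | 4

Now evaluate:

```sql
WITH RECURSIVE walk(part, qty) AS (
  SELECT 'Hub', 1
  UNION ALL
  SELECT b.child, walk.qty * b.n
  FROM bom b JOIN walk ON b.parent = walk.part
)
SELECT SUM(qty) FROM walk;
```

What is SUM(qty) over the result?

147

Base: (Hub, qty=1).
Iteration 1: components of {Hub} -> Bracket = 1*5 = 5, Clip = 1*2 = 2, Rod = 1*3 = 3.
Iteration 2: components of {Bracket,Clip,Rod} -> Arm = 5*4 = 20, Gear = 2*5 = 10, Nut = 2*3 = 6.
Iteration 3: components of {Arm,Gear,Nut} -> Spring = 20*5 = 100.
Iteration 4: no further components; recursion stops.
SUM(qty) = 1 + 2 + 3 + 5 + 6 + 10 + 20 + 100 = 147.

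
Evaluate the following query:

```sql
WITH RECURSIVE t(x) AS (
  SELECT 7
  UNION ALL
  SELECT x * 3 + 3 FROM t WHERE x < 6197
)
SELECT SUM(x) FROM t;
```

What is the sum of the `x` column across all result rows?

27868

Base: x=7.
Iteration 1: 7 < 6197 holds -> x = 7 * 3 + 3 = 24.
Iteration 2: 24 < 6197 holds -> x = 24 * 3 + 3 = 75.
Iteration 3: 75 < 6197 holds -> x = 75 * 3 + 3 = 228.
Iteration 4: 228 < 6197 holds -> x = 228 * 3 + 3 = 687.
Iteration 5: 687 < 6197 holds -> x = 687 * 3 + 3 = 2064.
Iteration 6: 2064 < 6197 holds -> x = 2064 * 3 + 3 = 6195.
Iteration 7: 6195 < 6197 holds -> x = 6195 * 3 + 3 = 18588.
Iteration 8: 18588 < 6197 fails; recursion stops.
SUM(x) = 7 + 24 + 75 + 228 + 687 + 2064 + 6195 + 18588 = 27868.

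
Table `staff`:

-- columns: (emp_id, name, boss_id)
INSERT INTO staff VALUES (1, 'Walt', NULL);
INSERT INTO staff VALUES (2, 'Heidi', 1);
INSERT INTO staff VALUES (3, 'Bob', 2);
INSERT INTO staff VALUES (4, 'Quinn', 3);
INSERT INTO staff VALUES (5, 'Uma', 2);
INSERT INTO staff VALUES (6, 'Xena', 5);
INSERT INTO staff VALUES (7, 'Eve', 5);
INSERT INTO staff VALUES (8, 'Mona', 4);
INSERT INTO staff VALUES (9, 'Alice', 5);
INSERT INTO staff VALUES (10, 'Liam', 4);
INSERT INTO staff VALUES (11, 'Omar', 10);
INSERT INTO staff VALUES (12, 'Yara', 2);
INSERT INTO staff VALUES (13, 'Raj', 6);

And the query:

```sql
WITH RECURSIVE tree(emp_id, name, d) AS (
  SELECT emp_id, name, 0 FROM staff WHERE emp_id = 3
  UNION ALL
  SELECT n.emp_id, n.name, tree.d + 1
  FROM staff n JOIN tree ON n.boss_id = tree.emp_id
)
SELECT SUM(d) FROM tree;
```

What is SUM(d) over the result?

Base: emp_id=3 (Bob) at d 0.
Iteration 1: rows with boss_id in {3} -> Quinn (id 4, d 1).
Iteration 2: rows with boss_id in {4} -> Mona (id 8, d 2), Liam (id 10, d 2).
Iteration 3: rows with boss_id in {8,10} -> Omar (id 11, d 3).
Iteration 4: no rows with boss_id in {11}; recursion stops.
SUM(d) = 0 + 1 + 2 + 2 + 3 = 8.

8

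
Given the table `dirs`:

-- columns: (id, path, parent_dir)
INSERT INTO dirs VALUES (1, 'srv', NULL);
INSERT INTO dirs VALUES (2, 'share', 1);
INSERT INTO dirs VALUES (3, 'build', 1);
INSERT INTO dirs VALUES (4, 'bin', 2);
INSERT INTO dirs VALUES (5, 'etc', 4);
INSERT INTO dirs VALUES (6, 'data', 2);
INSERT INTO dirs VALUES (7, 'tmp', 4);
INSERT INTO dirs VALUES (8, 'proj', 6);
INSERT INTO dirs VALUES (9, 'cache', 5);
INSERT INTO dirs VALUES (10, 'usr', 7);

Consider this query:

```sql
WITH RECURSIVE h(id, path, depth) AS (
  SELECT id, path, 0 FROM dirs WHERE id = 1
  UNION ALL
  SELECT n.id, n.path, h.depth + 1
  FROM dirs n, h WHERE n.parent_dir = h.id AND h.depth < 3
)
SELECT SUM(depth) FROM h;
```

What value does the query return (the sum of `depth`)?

Base: id=1 (srv) at depth 0.
Iteration 1: rows with parent_dir in {1} -> share (id 2, depth 1), build (id 3, depth 1).
Iteration 2: rows with parent_dir in {2,3} -> bin (id 4, depth 2), data (id 6, depth 2).
Iteration 3: rows with parent_dir in {4,6} -> etc (id 5, depth 3), tmp (id 7, depth 3), proj (id 8, depth 3).
Iteration 4: depth < 3 fails for all current rows; recursion stops.
SUM(depth) = 0 + 1 + 1 + 2 + 2 + 3 + 3 + 3 = 15.

15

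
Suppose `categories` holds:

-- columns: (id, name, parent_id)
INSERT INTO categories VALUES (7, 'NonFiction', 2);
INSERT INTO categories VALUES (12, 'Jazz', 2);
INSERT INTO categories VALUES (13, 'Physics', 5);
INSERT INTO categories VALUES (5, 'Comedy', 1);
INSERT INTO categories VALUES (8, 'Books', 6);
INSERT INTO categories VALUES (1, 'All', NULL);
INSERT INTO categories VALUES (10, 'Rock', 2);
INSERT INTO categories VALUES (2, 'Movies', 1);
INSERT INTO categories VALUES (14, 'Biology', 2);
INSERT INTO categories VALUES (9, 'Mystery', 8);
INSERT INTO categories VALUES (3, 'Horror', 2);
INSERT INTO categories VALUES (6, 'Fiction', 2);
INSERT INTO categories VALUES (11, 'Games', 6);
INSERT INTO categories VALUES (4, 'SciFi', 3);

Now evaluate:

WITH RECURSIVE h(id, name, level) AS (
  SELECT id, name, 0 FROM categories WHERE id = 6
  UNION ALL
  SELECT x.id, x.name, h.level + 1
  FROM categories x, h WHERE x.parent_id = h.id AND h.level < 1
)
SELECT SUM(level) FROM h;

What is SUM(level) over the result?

Base: id=6 (Fiction) at level 0.
Iteration 1: rows with parent_id in {6} -> Books (id 8, level 1), Games (id 11, level 1).
Iteration 2: level < 1 fails for all current rows; recursion stops.
SUM(level) = 0 + 1 + 1 = 2.

2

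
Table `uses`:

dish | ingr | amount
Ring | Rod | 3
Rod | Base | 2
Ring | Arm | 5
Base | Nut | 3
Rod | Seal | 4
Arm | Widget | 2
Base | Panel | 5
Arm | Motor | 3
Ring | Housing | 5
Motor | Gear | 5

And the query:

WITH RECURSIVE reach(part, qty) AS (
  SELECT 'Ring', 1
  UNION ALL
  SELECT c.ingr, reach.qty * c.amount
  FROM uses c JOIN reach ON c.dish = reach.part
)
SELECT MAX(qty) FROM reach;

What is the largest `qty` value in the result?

Base: (Ring, qty=1).
Iteration 1: components of {Ring} -> Arm = 1*5 = 5, Housing = 1*5 = 5, Rod = 1*3 = 3.
Iteration 2: components of {Arm,Housing,Rod} -> Base = 3*2 = 6, Motor = 5*3 = 15, Seal = 3*4 = 12, Widget = 5*2 = 10.
Iteration 3: components of {Base,Motor,Seal,Widget} -> Gear = 15*5 = 75, Nut = 6*3 = 18, Panel = 6*5 = 30.
Iteration 4: no further components; recursion stops.
qty values: 1, 3, 5, 5, 6, 12, 10, 15, 18, 30, 75; the maximum is 75.

75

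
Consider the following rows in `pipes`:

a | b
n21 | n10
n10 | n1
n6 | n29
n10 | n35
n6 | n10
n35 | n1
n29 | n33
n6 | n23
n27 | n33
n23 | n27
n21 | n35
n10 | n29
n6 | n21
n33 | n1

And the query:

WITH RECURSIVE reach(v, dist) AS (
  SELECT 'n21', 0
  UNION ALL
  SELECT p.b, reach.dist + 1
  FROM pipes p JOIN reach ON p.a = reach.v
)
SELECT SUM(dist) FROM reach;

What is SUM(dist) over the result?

20

Base: (n21, dist=0).
Iteration 1: edges from {n21} -> (n10, dist=1), (n35, dist=1).
Iteration 2: edges from {n10,n35} -> (n1, dist=2) x2, (n29, dist=2), (n35, dist=2). [UNION ALL keeps all 4 new rows, including repeats]
Iteration 3: edges from {n1,n29,n35} -> (n1, dist=3), (n33, dist=3).
Iteration 4: edges from {n1,n33} -> (n1, dist=4).
Iteration 5: no outgoing edges from {n1}; recursion stops.
SUM(dist) = 0 + 1 + 1 + 2 + 2 + 2 + 2 + 3 + 3 + 4 = 20.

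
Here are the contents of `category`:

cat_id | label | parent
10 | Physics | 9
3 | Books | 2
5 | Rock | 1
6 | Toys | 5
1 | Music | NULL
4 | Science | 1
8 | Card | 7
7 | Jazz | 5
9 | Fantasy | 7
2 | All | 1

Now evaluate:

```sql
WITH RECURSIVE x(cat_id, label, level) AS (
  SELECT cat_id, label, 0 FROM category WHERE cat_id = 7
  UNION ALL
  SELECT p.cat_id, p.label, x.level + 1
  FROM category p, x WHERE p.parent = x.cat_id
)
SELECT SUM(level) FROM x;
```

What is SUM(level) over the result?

4

Base: cat_id=7 (Jazz) at level 0.
Iteration 1: rows with parent in {7} -> Card (id 8, level 1), Fantasy (id 9, level 1).
Iteration 2: rows with parent in {8,9} -> Physics (id 10, level 2).
Iteration 3: no rows with parent in {10}; recursion stops.
SUM(level) = 0 + 1 + 1 + 2 = 4.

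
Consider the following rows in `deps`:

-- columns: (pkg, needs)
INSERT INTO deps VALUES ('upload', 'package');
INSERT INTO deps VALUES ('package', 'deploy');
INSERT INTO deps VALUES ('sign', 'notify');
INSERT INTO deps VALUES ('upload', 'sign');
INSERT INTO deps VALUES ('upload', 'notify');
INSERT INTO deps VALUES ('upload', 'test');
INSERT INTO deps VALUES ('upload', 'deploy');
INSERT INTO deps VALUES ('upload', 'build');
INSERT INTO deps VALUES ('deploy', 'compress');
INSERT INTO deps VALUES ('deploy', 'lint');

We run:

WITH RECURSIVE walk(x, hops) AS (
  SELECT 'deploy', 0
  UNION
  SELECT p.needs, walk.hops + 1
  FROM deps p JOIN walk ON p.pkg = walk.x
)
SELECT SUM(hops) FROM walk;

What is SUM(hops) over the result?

Base: (deploy, hops=0).
Iteration 1: edges from {deploy} -> (compress, hops=1), (lint, hops=1).
Iteration 2: no outgoing edges from {compress,lint}; recursion stops.
SUM(hops) = 0 + 1 + 1 = 2.

2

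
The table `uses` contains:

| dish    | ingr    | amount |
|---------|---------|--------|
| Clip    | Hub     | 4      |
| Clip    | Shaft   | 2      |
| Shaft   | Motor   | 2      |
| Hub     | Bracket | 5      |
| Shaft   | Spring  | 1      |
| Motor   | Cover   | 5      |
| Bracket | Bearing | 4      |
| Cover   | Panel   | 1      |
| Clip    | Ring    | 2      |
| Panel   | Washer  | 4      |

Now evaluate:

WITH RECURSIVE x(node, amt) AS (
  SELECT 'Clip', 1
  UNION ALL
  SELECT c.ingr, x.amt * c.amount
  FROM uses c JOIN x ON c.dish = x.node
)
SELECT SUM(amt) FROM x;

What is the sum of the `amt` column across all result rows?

Base: (Clip, amt=1).
Iteration 1: components of {Clip} -> Hub = 1*4 = 4, Ring = 1*2 = 2, Shaft = 1*2 = 2.
Iteration 2: components of {Hub,Ring,Shaft} -> Bracket = 4*5 = 20, Motor = 2*2 = 4, Spring = 2*1 = 2.
Iteration 3: components of {Bracket,Motor,Spring} -> Bearing = 20*4 = 80, Cover = 4*5 = 20.
Iteration 4: components of {Bearing,Cover} -> Panel = 20*1 = 20.
Iteration 5: components of {Panel} -> Washer = 20*4 = 80.
Iteration 6: no further components; recursion stops.
SUM(amt) = 1 + 4 + 2 + 2 + 20 + 4 + 2 + 80 + 20 + 20 + 80 = 235.

235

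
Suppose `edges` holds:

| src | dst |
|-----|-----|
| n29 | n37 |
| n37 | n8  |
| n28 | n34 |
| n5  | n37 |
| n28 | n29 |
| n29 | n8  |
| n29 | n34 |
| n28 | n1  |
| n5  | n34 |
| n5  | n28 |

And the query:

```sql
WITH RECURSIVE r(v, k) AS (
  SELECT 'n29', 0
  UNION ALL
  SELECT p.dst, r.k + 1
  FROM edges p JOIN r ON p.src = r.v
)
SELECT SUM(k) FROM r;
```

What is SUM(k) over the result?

Base: (n29, k=0).
Iteration 1: edges from {n29} -> (n34, k=1), (n37, k=1), (n8, k=1).
Iteration 2: edges from {n34,n37,n8} -> (n8, k=2).
Iteration 3: no outgoing edges from {n8}; recursion stops.
SUM(k) = 0 + 1 + 1 + 1 + 2 = 5.

5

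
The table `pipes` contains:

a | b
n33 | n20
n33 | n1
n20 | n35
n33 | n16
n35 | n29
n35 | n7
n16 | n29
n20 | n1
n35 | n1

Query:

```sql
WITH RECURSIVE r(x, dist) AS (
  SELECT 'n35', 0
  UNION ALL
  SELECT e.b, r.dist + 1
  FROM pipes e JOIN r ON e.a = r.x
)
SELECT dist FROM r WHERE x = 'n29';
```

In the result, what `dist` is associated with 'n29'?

1

Base: (n35, dist=0).
Iteration 1: edges from {n35} -> (n1, dist=1), (n29, dist=1), (n7, dist=1).
Iteration 2: no outgoing edges from {n1,n29,n7}; recursion stops.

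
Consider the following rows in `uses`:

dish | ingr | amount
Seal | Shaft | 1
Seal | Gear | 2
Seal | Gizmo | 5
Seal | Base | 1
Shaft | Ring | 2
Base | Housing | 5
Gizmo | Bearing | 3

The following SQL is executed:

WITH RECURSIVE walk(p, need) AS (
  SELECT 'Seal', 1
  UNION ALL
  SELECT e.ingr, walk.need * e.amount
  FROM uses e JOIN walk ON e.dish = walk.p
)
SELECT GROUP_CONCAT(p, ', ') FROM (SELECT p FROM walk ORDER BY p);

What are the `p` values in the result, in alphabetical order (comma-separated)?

Base, Bearing, Gear, Gizmo, Housing, Ring, Seal, Shaft

Base: (Seal, need=1).
Iteration 1: components of {Seal} -> Base = 1*1 = 1, Gear = 1*2 = 2, Gizmo = 1*5 = 5, Shaft = 1*1 = 1.
Iteration 2: components of {Base,Gear,Gizmo,Shaft} -> Bearing = 5*3 = 15, Housing = 1*5 = 5, Ring = 1*2 = 2.
Iteration 3: no further components; recursion stops.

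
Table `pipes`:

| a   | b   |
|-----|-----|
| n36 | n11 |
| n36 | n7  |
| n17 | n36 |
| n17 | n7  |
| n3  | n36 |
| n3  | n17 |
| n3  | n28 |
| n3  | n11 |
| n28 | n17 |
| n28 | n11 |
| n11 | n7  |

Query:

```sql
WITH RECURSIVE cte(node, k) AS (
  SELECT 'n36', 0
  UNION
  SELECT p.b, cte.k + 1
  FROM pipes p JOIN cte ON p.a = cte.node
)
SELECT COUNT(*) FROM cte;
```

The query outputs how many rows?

Base: (n36, k=0).
Iteration 1: edges from {n36} -> (n11, k=1), (n7, k=1).
Iteration 2: edges from {n11,n7} -> (n7, k=2).
Iteration 3: no outgoing edges from {n7}; recursion stops.
Total rows emitted: 4.

4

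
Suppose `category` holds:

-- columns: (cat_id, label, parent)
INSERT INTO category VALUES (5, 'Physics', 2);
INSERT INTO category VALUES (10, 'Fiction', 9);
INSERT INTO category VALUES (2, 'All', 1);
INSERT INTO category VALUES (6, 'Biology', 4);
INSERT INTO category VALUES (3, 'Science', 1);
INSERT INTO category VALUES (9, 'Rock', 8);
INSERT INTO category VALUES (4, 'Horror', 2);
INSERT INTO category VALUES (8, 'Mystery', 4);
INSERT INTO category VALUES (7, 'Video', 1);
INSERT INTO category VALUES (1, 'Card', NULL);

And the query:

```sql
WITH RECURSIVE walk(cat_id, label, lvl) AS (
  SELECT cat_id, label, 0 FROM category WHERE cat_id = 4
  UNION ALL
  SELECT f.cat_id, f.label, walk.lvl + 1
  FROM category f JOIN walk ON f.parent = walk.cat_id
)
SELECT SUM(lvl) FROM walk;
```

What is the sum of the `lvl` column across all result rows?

7

Base: cat_id=4 (Horror) at lvl 0.
Iteration 1: rows with parent in {4} -> Biology (id 6, lvl 1), Mystery (id 8, lvl 1).
Iteration 2: rows with parent in {6,8} -> Rock (id 9, lvl 2).
Iteration 3: rows with parent in {9} -> Fiction (id 10, lvl 3).
Iteration 4: no rows with parent in {10}; recursion stops.
SUM(lvl) = 0 + 1 + 1 + 2 + 3 = 7.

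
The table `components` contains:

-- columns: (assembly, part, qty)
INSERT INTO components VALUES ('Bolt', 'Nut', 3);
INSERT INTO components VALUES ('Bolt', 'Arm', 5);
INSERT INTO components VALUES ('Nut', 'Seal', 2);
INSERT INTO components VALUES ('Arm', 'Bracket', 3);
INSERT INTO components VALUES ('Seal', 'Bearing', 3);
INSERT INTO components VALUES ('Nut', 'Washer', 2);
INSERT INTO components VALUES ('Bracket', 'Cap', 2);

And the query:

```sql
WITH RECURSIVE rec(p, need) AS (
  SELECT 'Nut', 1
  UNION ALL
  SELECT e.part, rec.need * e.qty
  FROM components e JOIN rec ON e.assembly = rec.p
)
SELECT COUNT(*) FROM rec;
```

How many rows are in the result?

Base: (Nut, need=1).
Iteration 1: components of {Nut} -> Seal = 1*2 = 2, Washer = 1*2 = 2.
Iteration 2: components of {Seal,Washer} -> Bearing = 2*3 = 6.
Iteration 3: no further components; recursion stops.
Total rows emitted: 4.

4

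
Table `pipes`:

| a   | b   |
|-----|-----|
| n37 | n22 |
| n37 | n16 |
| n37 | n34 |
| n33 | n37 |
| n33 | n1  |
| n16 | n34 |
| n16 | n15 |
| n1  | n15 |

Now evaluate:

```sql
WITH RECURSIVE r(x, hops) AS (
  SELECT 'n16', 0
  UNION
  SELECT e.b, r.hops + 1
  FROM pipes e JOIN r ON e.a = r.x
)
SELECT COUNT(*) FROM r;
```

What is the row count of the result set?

Base: (n16, hops=0).
Iteration 1: edges from {n16} -> (n15, hops=1), (n34, hops=1).
Iteration 2: no outgoing edges from {n15,n34}; recursion stops.
Total rows emitted: 3.

3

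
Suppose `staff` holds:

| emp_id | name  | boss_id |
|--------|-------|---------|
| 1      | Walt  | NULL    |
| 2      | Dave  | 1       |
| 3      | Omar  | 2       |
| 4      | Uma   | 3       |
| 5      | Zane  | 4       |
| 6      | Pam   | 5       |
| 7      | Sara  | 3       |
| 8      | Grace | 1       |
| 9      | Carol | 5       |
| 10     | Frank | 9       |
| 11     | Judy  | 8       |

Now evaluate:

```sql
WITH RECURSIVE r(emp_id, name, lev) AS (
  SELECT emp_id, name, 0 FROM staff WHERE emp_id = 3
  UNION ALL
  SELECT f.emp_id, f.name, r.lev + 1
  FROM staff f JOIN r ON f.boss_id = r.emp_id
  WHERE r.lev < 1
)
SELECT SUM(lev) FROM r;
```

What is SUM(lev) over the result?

Base: emp_id=3 (Omar) at lev 0.
Iteration 1: rows with boss_id in {3} -> Uma (id 4, lev 1), Sara (id 7, lev 1).
Iteration 2: lev < 1 fails for all current rows; recursion stops.
SUM(lev) = 0 + 1 + 1 = 2.

2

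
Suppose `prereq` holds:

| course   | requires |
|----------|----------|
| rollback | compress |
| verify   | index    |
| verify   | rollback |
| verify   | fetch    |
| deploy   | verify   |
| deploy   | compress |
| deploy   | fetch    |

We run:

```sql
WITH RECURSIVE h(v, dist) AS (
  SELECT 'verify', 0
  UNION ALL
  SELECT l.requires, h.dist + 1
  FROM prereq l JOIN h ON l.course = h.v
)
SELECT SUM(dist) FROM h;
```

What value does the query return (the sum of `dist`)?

Base: (verify, dist=0).
Iteration 1: edges from {verify} -> (fetch, dist=1), (index, dist=1), (rollback, dist=1).
Iteration 2: edges from {fetch,index,rollback} -> (compress, dist=2).
Iteration 3: no outgoing edges from {compress}; recursion stops.
SUM(dist) = 0 + 1 + 1 + 1 + 2 = 5.

5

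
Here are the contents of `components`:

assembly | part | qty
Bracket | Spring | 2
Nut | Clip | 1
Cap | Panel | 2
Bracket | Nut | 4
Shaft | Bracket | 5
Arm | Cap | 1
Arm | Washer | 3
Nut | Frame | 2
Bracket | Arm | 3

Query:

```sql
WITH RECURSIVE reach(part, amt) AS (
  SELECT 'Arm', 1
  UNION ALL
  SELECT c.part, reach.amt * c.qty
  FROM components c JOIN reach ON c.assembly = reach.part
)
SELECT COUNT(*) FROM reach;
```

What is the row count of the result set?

Base: (Arm, amt=1).
Iteration 1: components of {Arm} -> Cap = 1*1 = 1, Washer = 1*3 = 3.
Iteration 2: components of {Cap,Washer} -> Panel = 1*2 = 2.
Iteration 3: no further components; recursion stops.
Total rows emitted: 4.

4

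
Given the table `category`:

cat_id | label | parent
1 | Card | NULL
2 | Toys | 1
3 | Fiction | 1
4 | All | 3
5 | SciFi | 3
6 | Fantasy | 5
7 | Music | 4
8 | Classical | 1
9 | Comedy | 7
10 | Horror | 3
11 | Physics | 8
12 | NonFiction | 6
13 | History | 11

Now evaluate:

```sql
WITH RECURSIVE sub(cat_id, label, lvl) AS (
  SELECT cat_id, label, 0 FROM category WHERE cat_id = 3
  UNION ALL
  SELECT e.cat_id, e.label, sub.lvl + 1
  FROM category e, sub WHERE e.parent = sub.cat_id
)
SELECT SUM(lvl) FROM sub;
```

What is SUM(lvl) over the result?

13

Base: cat_id=3 (Fiction) at lvl 0.
Iteration 1: rows with parent in {3} -> All (id 4, lvl 1), SciFi (id 5, lvl 1), Horror (id 10, lvl 1).
Iteration 2: rows with parent in {4,5,10} -> Fantasy (id 6, lvl 2), Music (id 7, lvl 2).
Iteration 3: rows with parent in {6,7} -> Comedy (id 9, lvl 3), NonFiction (id 12, lvl 3).
Iteration 4: no rows with parent in {9,12}; recursion stops.
SUM(lvl) = 0 + 1 + 1 + 1 + 2 + 2 + 3 + 3 = 13.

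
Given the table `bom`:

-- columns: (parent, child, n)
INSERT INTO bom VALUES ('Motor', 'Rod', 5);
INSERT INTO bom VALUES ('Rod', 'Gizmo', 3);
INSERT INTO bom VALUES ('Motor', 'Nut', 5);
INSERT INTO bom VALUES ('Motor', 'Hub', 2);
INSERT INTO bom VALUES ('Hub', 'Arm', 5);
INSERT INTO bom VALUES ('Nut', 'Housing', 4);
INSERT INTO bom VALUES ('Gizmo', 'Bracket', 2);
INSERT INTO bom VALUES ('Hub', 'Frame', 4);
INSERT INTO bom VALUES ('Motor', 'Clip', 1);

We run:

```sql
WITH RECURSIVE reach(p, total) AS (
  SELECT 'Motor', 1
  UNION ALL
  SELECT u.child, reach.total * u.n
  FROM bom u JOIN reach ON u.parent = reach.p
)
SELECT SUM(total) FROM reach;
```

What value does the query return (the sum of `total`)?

97

Base: (Motor, total=1).
Iteration 1: components of {Motor} -> Clip = 1*1 = 1, Hub = 1*2 = 2, Nut = 1*5 = 5, Rod = 1*5 = 5.
Iteration 2: components of {Clip,Hub,Nut,Rod} -> Arm = 2*5 = 10, Frame = 2*4 = 8, Gizmo = 5*3 = 15, Housing = 5*4 = 20.
Iteration 3: components of {Arm,Frame,Gizmo,Housing} -> Bracket = 15*2 = 30.
Iteration 4: no further components; recursion stops.
SUM(total) = 1 + 5 + 5 + 2 + 1 + 15 + 20 + 10 + 8 + 30 = 97.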